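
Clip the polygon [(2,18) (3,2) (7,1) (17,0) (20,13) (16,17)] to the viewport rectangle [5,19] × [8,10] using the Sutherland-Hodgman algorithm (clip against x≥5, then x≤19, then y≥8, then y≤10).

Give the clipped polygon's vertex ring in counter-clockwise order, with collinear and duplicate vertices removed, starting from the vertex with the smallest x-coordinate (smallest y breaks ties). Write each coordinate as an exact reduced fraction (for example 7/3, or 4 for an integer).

Clipped polygon: [(5,8) (245/13,8) (19,26/3) (19,10) (5,10)]

1. After x ≥ 5: [(5,249/14) (5,3/2) (7,1) (17,0) (20,13) (16,17)]
2. After x ≤ 19: [(5,249/14) (5,3/2) (7,1) (17,0) (19,26/3) (19,14) (16,17)]
3. After y ≥ 8: [(5,249/14) (5,8) (245/13,8) (19,26/3) (19,14) (16,17)]
4. After y ≤ 10: [(5,10) (5,8) (245/13,8) (19,26/3) (19,10)]
5. Canonical ring: [(5,8) (245/13,8) (19,26/3) (19,10) (5,10)]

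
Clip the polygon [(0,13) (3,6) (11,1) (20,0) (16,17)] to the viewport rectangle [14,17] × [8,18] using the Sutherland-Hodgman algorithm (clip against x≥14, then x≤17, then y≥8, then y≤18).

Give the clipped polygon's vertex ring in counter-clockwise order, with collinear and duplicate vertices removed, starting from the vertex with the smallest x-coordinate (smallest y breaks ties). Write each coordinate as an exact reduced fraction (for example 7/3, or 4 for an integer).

Clipped polygon: [(14,8) (17,8) (17,51/4) (16,17) (14,33/2)]

1. After x ≥ 14: [(14,33/2) (14,2/3) (20,0) (16,17)]
2. After x ≤ 17: [(14,33/2) (14,2/3) (17,1/3) (17,51/4) (16,17)]
3. After y ≥ 8: [(14,33/2) (14,8) (17,8) (17,51/4) (16,17)]
4. After y ≤ 18: [(14,33/2) (14,8) (17,8) (17,51/4) (16,17)]
5. Canonical ring: [(14,8) (17,8) (17,51/4) (16,17) (14,33/2)]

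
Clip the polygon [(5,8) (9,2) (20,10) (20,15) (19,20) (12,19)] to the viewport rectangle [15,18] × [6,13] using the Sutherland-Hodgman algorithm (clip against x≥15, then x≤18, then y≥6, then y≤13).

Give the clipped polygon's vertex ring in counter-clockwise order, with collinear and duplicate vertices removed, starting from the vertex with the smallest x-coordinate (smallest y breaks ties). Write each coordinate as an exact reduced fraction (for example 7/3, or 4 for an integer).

Clipped polygon: [(15,70/11) (18,94/11) (18,13) (15,13)]

1. After x ≥ 15: [(15,70/11) (20,10) (20,15) (19,20) (15,136/7)]
2. After x ≤ 18: [(15,70/11) (18,94/11) (18,139/7) (15,136/7)]
3. After y ≥ 6: [(15,70/11) (18,94/11) (18,139/7) (15,136/7)]
4. After y ≤ 13: [(15,13) (15,70/11) (18,94/11) (18,13)]
5. Canonical ring: [(15,70/11) (18,94/11) (18,13) (15,13)]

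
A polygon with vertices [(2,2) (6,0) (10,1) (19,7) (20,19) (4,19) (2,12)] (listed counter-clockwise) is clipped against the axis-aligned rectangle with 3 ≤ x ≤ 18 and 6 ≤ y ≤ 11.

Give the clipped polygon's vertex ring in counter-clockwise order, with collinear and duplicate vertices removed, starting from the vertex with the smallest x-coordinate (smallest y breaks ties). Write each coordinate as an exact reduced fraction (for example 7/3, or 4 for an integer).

Clipped polygon: [(3,6) (35/2,6) (18,19/3) (18,11) (3,11)]

1. After x ≥ 3: [(3,3/2) (6,0) (10,1) (19,7) (20,19) (4,19) (3,31/2)]
2. After x ≤ 18: [(3,3/2) (6,0) (10,1) (18,19/3) (18,19) (4,19) (3,31/2)]
3. After y ≥ 6: [(3,6) (35/2,6) (18,19/3) (18,19) (4,19) (3,31/2)]
4. After y ≤ 11: [(3,11) (3,6) (35/2,6) (18,19/3) (18,11)]
5. Canonical ring: [(3,6) (35/2,6) (18,19/3) (18,11) (3,11)]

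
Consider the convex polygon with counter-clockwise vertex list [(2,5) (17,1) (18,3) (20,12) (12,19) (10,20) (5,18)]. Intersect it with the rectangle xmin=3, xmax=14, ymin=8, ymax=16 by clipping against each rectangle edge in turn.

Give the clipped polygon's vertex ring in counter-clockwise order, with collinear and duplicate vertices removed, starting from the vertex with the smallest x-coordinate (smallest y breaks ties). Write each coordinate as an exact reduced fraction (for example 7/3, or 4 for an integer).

1. After x ≥ 3: [(3,28/3) (3,71/15) (17,1) (18,3) (20,12) (12,19) (10,20) (5,18)]
2. After x ≤ 14: [(3,28/3) (3,71/15) (14,9/5) (14,69/4) (12,19) (10,20) (5,18)]
3. After y ≥ 8: [(3,28/3) (3,8) (14,8) (14,69/4) (12,19) (10,20) (5,18)]
4. After y ≤ 16: [(59/13,16) (3,28/3) (3,8) (14,8) (14,16)]
5. Canonical ring: [(3,8) (14,8) (14,16) (59/13,16) (3,28/3)]

Clipped polygon: [(3,8) (14,8) (14,16) (59/13,16) (3,28/3)]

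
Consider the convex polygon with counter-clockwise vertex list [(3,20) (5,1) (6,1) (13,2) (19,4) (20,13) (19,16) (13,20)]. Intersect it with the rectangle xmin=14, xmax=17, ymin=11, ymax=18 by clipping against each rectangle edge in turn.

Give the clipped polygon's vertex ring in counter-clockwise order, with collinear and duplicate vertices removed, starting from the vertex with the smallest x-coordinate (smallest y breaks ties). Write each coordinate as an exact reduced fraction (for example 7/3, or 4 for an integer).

1. After x ≥ 14: [(14,7/3) (19,4) (20,13) (19,16) (14,58/3)]
2. After x ≤ 17: [(14,7/3) (17,10/3) (17,52/3) (14,58/3)]
3. After y ≥ 11: [(14,11) (17,11) (17,52/3) (14,58/3)]
4. After y ≤ 18: [(14,18) (14,11) (17,11) (17,52/3) (16,18)]
5. Canonical ring: [(14,11) (17,11) (17,52/3) (16,18) (14,18)]

Clipped polygon: [(14,11) (17,11) (17,52/3) (16,18) (14,18)]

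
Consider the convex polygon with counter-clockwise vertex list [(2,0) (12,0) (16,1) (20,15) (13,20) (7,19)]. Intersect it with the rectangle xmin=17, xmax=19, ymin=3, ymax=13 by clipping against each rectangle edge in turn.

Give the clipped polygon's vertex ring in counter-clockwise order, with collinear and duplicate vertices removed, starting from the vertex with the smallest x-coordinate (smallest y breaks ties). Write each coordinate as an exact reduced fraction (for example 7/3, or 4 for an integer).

1. After x ≥ 17: [(17,9/2) (20,15) (17,120/7)]
2. After x ≤ 19: [(17,9/2) (19,23/2) (19,110/7) (17,120/7)]
3. After y ≥ 3: [(17,9/2) (19,23/2) (19,110/7) (17,120/7)]
4. After y ≤ 13: [(17,13) (17,9/2) (19,23/2) (19,13)]
5. Canonical ring: [(17,9/2) (19,23/2) (19,13) (17,13)]

Clipped polygon: [(17,9/2) (19,23/2) (19,13) (17,13)]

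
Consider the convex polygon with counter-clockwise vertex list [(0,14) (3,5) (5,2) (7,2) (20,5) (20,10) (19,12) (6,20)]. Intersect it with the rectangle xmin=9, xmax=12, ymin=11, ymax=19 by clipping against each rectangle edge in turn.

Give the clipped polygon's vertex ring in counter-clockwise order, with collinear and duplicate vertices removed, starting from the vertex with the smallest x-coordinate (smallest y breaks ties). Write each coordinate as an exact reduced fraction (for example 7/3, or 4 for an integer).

1. After x ≥ 9: [(9,32/13) (20,5) (20,10) (19,12) (9,236/13)]
2. After x ≤ 12: [(9,32/13) (12,41/13) (12,212/13) (9,236/13)]
3. After y ≥ 11: [(9,11) (12,11) (12,212/13) (9,236/13)]
4. After y ≤ 19: [(9,11) (12,11) (12,212/13) (9,236/13)]
5. Canonical ring: [(9,11) (12,11) (12,212/13) (9,236/13)]

Clipped polygon: [(9,11) (12,11) (12,212/13) (9,236/13)]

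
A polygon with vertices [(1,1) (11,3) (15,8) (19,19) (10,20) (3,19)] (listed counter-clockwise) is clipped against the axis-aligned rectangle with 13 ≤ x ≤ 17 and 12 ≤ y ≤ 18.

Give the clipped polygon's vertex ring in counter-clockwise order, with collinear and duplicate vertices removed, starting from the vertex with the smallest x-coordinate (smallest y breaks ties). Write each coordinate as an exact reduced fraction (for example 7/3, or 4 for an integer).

1. After x ≥ 13: [(13,11/2) (15,8) (19,19) (13,59/3)]
2. After x ≤ 17: [(13,11/2) (15,8) (17,27/2) (17,173/9) (13,59/3)]
3. After y ≥ 12: [(13,12) (181/11,12) (17,27/2) (17,173/9) (13,59/3)]
4. After y ≤ 18: [(13,18) (13,12) (181/11,12) (17,27/2) (17,18)]
5. Canonical ring: [(13,12) (181/11,12) (17,27/2) (17,18) (13,18)]

Clipped polygon: [(13,12) (181/11,12) (17,27/2) (17,18) (13,18)]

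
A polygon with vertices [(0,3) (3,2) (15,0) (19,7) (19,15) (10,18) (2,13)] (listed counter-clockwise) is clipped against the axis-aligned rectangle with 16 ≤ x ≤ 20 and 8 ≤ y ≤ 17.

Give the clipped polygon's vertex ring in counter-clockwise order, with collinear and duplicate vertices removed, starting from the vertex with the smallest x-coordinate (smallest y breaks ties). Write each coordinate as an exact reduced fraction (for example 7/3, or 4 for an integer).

Clipped polygon: [(16,8) (19,8) (19,15) (16,16)]

1. After x ≥ 16: [(16,7/4) (19,7) (19,15) (16,16)]
2. After x ≤ 20: [(16,7/4) (19,7) (19,15) (16,16)]
3. After y ≥ 8: [(16,8) (19,8) (19,15) (16,16)]
4. After y ≤ 17: [(16,8) (19,8) (19,15) (16,16)]
5. Canonical ring: [(16,8) (19,8) (19,15) (16,16)]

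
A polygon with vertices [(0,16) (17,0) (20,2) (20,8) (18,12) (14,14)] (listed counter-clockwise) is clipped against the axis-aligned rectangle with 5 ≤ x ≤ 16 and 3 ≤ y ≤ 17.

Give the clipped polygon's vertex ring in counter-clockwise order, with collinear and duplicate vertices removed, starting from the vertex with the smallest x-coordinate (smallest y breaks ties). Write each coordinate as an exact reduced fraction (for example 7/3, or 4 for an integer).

1. After x ≥ 5: [(5,107/7) (5,192/17) (17,0) (20,2) (20,8) (18,12) (14,14)]
2. After x ≤ 16: [(5,107/7) (5,192/17) (16,16/17) (16,13) (14,14)]
3. After y ≥ 3: [(5,107/7) (5,192/17) (221/16,3) (16,3) (16,13) (14,14)]
4. After y ≤ 17: [(5,107/7) (5,192/17) (221/16,3) (16,3) (16,13) (14,14)]
5. Canonical ring: [(5,192/17) (221/16,3) (16,3) (16,13) (14,14) (5,107/7)]

Clipped polygon: [(5,192/17) (221/16,3) (16,3) (16,13) (14,14) (5,107/7)]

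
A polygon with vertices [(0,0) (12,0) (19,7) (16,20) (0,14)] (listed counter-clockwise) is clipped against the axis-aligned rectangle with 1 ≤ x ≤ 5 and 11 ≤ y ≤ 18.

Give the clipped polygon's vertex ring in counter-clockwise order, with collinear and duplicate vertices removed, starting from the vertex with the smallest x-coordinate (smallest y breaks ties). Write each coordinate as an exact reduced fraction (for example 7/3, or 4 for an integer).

Clipped polygon: [(1,11) (5,11) (5,127/8) (1,115/8)]

1. After x ≥ 1: [(1,0) (12,0) (19,7) (16,20) (1,115/8)]
2. After x ≤ 5: [(1,0) (5,0) (5,127/8) (1,115/8)]
3. After y ≥ 11: [(1,11) (5,11) (5,127/8) (1,115/8)]
4. After y ≤ 18: [(1,11) (5,11) (5,127/8) (1,115/8)]
5. Canonical ring: [(1,11) (5,11) (5,127/8) (1,115/8)]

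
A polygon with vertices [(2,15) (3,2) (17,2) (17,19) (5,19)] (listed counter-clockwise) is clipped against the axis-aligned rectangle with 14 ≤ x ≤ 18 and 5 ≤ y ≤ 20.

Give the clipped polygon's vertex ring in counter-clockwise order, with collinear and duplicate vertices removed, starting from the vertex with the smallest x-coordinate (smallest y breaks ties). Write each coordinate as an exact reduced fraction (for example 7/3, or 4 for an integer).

Clipped polygon: [(14,5) (17,5) (17,19) (14,19)]

1. After x ≥ 14: [(14,2) (17,2) (17,19) (14,19)]
2. After x ≤ 18: [(14,2) (17,2) (17,19) (14,19)]
3. After y ≥ 5: [(14,5) (17,5) (17,19) (14,19)]
4. After y ≤ 20: [(14,5) (17,5) (17,19) (14,19)]
5. Canonical ring: [(14,5) (17,5) (17,19) (14,19)]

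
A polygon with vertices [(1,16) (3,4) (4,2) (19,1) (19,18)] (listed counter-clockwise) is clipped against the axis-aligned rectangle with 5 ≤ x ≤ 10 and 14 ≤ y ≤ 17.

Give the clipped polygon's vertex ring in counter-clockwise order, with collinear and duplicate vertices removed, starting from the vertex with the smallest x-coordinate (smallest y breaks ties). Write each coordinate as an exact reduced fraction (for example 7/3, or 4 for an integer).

1. After x ≥ 5: [(5,148/9) (5,29/15) (19,1) (19,18)]
2. After x ≤ 10: [(10,17) (5,148/9) (5,29/15) (10,8/5)]
3. After y ≥ 14: [(10,14) (10,17) (5,148/9) (5,14)]
4. After y ≤ 17: [(10,14) (10,17) (5,148/9) (5,14)]
5. Canonical ring: [(5,14) (10,14) (10,17) (5,148/9)]

Clipped polygon: [(5,14) (10,14) (10,17) (5,148/9)]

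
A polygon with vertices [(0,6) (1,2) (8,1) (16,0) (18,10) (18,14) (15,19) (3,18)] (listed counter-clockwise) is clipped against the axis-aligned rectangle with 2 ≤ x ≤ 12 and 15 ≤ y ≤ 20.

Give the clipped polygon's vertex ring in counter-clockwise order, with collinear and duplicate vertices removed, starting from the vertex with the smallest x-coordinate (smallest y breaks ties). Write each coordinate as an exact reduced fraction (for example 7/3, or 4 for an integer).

Clipped polygon: [(9/4,15) (12,15) (12,75/4) (3,18)]

1. After x ≥ 2: [(2,14) (2,13/7) (8,1) (16,0) (18,10) (18,14) (15,19) (3,18)]
2. After x ≤ 12: [(2,14) (2,13/7) (8,1) (12,1/2) (12,75/4) (3,18)]
3. After y ≥ 15: [(9/4,15) (12,15) (12,75/4) (3,18)]
4. After y ≤ 20: [(9/4,15) (12,15) (12,75/4) (3,18)]
5. Canonical ring: [(9/4,15) (12,15) (12,75/4) (3,18)]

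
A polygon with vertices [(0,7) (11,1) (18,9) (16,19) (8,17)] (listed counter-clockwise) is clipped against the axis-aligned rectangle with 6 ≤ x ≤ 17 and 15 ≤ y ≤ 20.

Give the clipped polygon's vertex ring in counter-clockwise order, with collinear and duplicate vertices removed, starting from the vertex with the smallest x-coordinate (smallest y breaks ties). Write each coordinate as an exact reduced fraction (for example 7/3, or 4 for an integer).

1. After x ≥ 6: [(6,29/2) (6,41/11) (11,1) (18,9) (16,19) (8,17)]
2. After x ≤ 17: [(6,29/2) (6,41/11) (11,1) (17,55/7) (17,14) (16,19) (8,17)]
3. After y ≥ 15: [(32/5,15) (84/5,15) (16,19) (8,17)]
4. After y ≤ 20: [(32/5,15) (84/5,15) (16,19) (8,17)]
5. Canonical ring: [(32/5,15) (84/5,15) (16,19) (8,17)]

Clipped polygon: [(32/5,15) (84/5,15) (16,19) (8,17)]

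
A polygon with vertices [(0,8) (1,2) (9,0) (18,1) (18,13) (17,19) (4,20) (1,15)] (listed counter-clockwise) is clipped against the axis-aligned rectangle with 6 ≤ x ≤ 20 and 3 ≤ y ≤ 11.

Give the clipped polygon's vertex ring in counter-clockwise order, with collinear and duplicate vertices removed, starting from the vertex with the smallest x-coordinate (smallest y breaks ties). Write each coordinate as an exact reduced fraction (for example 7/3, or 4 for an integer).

Clipped polygon: [(6,3) (18,3) (18,11) (6,11)]

1. After x ≥ 6: [(6,3/4) (9,0) (18,1) (18,13) (17,19) (6,258/13)]
2. After x ≤ 20: [(6,3/4) (9,0) (18,1) (18,13) (17,19) (6,258/13)]
3. After y ≥ 3: [(6,3) (18,3) (18,13) (17,19) (6,258/13)]
4. After y ≤ 11: [(6,11) (6,3) (18,3) (18,11)]
5. Canonical ring: [(6,3) (18,3) (18,11) (6,11)]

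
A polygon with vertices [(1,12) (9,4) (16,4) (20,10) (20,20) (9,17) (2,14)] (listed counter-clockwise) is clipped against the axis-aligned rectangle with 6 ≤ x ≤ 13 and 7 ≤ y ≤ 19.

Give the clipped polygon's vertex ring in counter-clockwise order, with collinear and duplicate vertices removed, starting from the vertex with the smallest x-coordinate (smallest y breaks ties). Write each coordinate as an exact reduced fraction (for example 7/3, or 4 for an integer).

Clipped polygon: [(6,7) (13,7) (13,199/11) (9,17) (6,110/7)]

1. After x ≥ 6: [(6,7) (9,4) (16,4) (20,10) (20,20) (9,17) (6,110/7)]
2. After x ≤ 13: [(6,7) (9,4) (13,4) (13,199/11) (9,17) (6,110/7)]
3. After y ≥ 7: [(6,7) (6,7) (13,7) (13,199/11) (9,17) (6,110/7)]
4. After y ≤ 19: [(6,7) (6,7) (13,7) (13,199/11) (9,17) (6,110/7)]
5. Canonical ring: [(6,7) (13,7) (13,199/11) (9,17) (6,110/7)]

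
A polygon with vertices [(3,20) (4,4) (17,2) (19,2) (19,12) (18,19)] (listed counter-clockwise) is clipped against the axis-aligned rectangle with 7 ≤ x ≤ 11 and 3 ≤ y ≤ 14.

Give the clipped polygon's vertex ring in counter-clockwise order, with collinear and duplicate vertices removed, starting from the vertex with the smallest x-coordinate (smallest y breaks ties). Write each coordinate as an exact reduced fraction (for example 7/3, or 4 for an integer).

1. After x ≥ 7: [(7,296/15) (7,46/13) (17,2) (19,2) (19,12) (18,19)]
2. After x ≤ 11: [(11,292/15) (7,296/15) (7,46/13) (11,38/13)]
3. After y ≥ 3: [(11,3) (11,292/15) (7,296/15) (7,46/13) (21/2,3)]
4. After y ≤ 14: [(11,3) (11,14) (7,14) (7,46/13) (21/2,3)]
5. Canonical ring: [(7,46/13) (21/2,3) (11,3) (11,14) (7,14)]

Clipped polygon: [(7,46/13) (21/2,3) (11,3) (11,14) (7,14)]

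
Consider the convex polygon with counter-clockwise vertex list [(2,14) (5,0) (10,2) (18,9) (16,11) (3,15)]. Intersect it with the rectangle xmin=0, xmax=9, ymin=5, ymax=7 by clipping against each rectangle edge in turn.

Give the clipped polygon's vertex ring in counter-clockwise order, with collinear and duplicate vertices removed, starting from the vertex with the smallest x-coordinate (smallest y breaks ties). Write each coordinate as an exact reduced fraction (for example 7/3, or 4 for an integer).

1. After x ≥ 0: [(2,14) (5,0) (10,2) (18,9) (16,11) (3,15)]
2. After x ≤ 9: [(2,14) (5,0) (9,8/5) (9,171/13) (3,15)]
3. After y ≥ 5: [(2,14) (55/14,5) (9,5) (9,171/13) (3,15)]
4. After y ≤ 7: [(7/2,7) (55/14,5) (9,5) (9,7)]
5. Canonical ring: [(7/2,7) (55/14,5) (9,5) (9,7)]

Clipped polygon: [(7/2,7) (55/14,5) (9,5) (9,7)]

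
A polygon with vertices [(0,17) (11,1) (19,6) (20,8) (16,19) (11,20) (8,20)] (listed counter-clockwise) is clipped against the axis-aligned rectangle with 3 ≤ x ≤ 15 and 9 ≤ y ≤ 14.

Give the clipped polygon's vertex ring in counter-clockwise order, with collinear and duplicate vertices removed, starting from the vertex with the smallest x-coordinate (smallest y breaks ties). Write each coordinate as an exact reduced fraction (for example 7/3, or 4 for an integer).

1. After x ≥ 3: [(3,145/8) (3,139/11) (11,1) (19,6) (20,8) (16,19) (11,20) (8,20)]
2. After x ≤ 15: [(3,145/8) (3,139/11) (11,1) (15,7/2) (15,96/5) (11,20) (8,20)]
3. After y ≥ 9: [(3,145/8) (3,139/11) (11/2,9) (15,9) (15,96/5) (11,20) (8,20)]
4. After y ≤ 14: [(3,14) (3,139/11) (11/2,9) (15,9) (15,14)]
5. Canonical ring: [(3,139/11) (11/2,9) (15,9) (15,14) (3,14)]

Clipped polygon: [(3,139/11) (11/2,9) (15,9) (15,14) (3,14)]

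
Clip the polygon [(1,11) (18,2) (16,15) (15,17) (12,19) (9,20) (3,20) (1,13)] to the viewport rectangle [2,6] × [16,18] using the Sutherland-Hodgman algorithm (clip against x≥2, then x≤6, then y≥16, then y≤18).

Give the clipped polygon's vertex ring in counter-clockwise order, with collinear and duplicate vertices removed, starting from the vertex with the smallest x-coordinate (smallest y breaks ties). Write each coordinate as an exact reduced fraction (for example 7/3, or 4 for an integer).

1. After x ≥ 2: [(2,178/17) (18,2) (16,15) (15,17) (12,19) (9,20) (3,20) (2,33/2)]
2. After x ≤ 6: [(2,178/17) (6,142/17) (6,20) (3,20) (2,33/2)]
3. After y ≥ 16: [(2,16) (6,16) (6,20) (3,20) (2,33/2)]
4. After y ≤ 18: [(2,16) (6,16) (6,18) (17/7,18) (2,33/2)]
5. Canonical ring: [(2,16) (6,16) (6,18) (17/7,18) (2,33/2)]

Clipped polygon: [(2,16) (6,16) (6,18) (17/7,18) (2,33/2)]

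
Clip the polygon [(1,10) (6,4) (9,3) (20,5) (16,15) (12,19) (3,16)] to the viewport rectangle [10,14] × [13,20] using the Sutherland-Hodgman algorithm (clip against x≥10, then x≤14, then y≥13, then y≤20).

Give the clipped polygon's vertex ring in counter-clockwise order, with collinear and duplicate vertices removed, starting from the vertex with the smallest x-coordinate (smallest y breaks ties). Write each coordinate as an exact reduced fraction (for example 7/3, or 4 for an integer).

1. After x ≥ 10: [(10,35/11) (20,5) (16,15) (12,19) (10,55/3)]
2. After x ≤ 14: [(10,35/11) (14,43/11) (14,17) (12,19) (10,55/3)]
3. After y ≥ 13: [(10,13) (14,13) (14,17) (12,19) (10,55/3)]
4. After y ≤ 20: [(10,13) (14,13) (14,17) (12,19) (10,55/3)]
5. Canonical ring: [(10,13) (14,13) (14,17) (12,19) (10,55/3)]

Clipped polygon: [(10,13) (14,13) (14,17) (12,19) (10,55/3)]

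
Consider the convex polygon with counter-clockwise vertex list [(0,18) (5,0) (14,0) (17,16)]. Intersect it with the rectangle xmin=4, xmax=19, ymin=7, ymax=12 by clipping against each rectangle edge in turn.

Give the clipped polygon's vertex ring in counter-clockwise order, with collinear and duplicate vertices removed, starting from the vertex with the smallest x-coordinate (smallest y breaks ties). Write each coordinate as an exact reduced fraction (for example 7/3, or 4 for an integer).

Clipped polygon: [(4,7) (245/16,7) (65/4,12) (4,12)]

1. After x ≥ 4: [(4,298/17) (4,18/5) (5,0) (14,0) (17,16)]
2. After x ≤ 19: [(4,298/17) (4,18/5) (5,0) (14,0) (17,16)]
3. After y ≥ 7: [(4,298/17) (4,7) (245/16,7) (17,16)]
4. After y ≤ 12: [(4,12) (4,7) (245/16,7) (65/4,12)]
5. Canonical ring: [(4,7) (245/16,7) (65/4,12) (4,12)]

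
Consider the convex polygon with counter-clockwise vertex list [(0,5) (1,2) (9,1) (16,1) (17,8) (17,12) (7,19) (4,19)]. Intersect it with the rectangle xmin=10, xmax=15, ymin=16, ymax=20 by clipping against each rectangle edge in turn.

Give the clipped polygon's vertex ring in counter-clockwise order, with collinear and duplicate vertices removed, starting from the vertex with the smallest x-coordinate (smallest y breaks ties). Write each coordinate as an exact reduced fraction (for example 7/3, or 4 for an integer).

Clipped polygon: [(10,16) (79/7,16) (10,169/10)]

1. After x ≥ 10: [(10,1) (16,1) (17,8) (17,12) (10,169/10)]
2. After x ≤ 15: [(10,1) (15,1) (15,67/5) (10,169/10)]
3. After y ≥ 16: [(10,16) (79/7,16) (10,169/10)]
4. After y ≤ 20: [(10,16) (79/7,16) (10,169/10)]
5. Canonical ring: [(10,16) (79/7,16) (10,169/10)]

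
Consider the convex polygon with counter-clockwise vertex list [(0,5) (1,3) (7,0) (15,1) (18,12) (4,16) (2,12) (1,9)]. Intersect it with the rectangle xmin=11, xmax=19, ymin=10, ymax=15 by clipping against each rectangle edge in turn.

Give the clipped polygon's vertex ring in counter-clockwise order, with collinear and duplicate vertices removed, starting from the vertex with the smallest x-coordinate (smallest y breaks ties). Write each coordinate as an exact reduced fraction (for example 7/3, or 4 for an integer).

Clipped polygon: [(11,10) (192/11,10) (18,12) (11,14)]

1. After x ≥ 11: [(11,1/2) (15,1) (18,12) (11,14)]
2. After x ≤ 19: [(11,1/2) (15,1) (18,12) (11,14)]
3. After y ≥ 10: [(11,10) (192/11,10) (18,12) (11,14)]
4. After y ≤ 15: [(11,10) (192/11,10) (18,12) (11,14)]
5. Canonical ring: [(11,10) (192/11,10) (18,12) (11,14)]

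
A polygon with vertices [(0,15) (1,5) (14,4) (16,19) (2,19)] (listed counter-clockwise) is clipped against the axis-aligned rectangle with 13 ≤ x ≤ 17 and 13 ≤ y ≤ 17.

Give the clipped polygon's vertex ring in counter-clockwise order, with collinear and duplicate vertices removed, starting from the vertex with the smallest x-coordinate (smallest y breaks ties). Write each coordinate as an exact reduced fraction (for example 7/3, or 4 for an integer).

Clipped polygon: [(13,13) (76/5,13) (236/15,17) (13,17)]

1. After x ≥ 13: [(13,53/13) (14,4) (16,19) (13,19)]
2. After x ≤ 17: [(13,53/13) (14,4) (16,19) (13,19)]
3. After y ≥ 13: [(13,13) (76/5,13) (16,19) (13,19)]
4. After y ≤ 17: [(13,17) (13,13) (76/5,13) (236/15,17)]
5. Canonical ring: [(13,13) (76/5,13) (236/15,17) (13,17)]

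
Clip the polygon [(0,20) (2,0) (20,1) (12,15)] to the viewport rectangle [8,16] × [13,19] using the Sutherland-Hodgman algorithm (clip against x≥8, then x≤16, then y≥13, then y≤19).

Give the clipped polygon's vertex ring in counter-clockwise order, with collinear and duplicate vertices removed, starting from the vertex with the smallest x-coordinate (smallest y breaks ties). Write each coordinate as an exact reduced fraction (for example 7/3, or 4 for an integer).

Clipped polygon: [(8,13) (92/7,13) (12,15) (8,50/3)]

1. After x ≥ 8: [(8,50/3) (8,1/3) (20,1) (12,15)]
2. After x ≤ 16: [(8,50/3) (8,1/3) (16,7/9) (16,8) (12,15)]
3. After y ≥ 13: [(8,50/3) (8,13) (92/7,13) (12,15)]
4. After y ≤ 19: [(8,50/3) (8,13) (92/7,13) (12,15)]
5. Canonical ring: [(8,13) (92/7,13) (12,15) (8,50/3)]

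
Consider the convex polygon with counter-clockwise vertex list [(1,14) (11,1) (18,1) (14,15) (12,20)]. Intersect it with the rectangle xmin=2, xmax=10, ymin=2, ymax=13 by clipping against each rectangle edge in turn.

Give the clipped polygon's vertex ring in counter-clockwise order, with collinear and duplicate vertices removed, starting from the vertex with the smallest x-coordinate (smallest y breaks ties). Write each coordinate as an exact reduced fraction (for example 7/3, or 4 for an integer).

1. After x ≥ 2: [(2,160/11) (2,127/10) (11,1) (18,1) (14,15) (12,20)]
2. After x ≤ 10: [(10,208/11) (2,160/11) (2,127/10) (10,23/10)]
3. After y ≥ 2: [(10,208/11) (2,160/11) (2,127/10) (10,23/10)]
4. After y ≤ 13: [(10,13) (2,13) (2,127/10) (10,23/10)]
5. Canonical ring: [(2,127/10) (10,23/10) (10,13) (2,13)]

Clipped polygon: [(2,127/10) (10,23/10) (10,13) (2,13)]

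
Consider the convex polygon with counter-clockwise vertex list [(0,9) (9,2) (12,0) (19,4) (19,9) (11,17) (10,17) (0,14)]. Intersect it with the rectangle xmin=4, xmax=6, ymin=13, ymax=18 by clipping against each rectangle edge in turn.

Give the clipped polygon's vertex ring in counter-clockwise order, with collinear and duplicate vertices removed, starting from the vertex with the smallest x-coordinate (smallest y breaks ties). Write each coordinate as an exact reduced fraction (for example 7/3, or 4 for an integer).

Clipped polygon: [(4,13) (6,13) (6,79/5) (4,76/5)]

1. After x ≥ 4: [(4,53/9) (9,2) (12,0) (19,4) (19,9) (11,17) (10,17) (4,76/5)]
2. After x ≤ 6: [(4,53/9) (6,13/3) (6,79/5) (4,76/5)]
3. After y ≥ 13: [(4,13) (6,13) (6,79/5) (4,76/5)]
4. After y ≤ 18: [(4,13) (6,13) (6,79/5) (4,76/5)]
5. Canonical ring: [(4,13) (6,13) (6,79/5) (4,76/5)]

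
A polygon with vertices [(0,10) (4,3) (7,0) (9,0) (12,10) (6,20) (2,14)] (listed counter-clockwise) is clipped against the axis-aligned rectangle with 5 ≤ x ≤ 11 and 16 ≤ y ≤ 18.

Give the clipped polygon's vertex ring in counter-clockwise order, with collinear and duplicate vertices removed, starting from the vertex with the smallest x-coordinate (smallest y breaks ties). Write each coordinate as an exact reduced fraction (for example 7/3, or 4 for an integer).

1. After x ≥ 5: [(5,2) (7,0) (9,0) (12,10) (6,20) (5,37/2)]
2. After x ≤ 11: [(5,2) (7,0) (9,0) (11,20/3) (11,35/3) (6,20) (5,37/2)]
3. After y ≥ 16: [(5,16) (42/5,16) (6,20) (5,37/2)]
4. After y ≤ 18: [(5,18) (5,16) (42/5,16) (36/5,18)]
5. Canonical ring: [(5,16) (42/5,16) (36/5,18) (5,18)]

Clipped polygon: [(5,16) (42/5,16) (36/5,18) (5,18)]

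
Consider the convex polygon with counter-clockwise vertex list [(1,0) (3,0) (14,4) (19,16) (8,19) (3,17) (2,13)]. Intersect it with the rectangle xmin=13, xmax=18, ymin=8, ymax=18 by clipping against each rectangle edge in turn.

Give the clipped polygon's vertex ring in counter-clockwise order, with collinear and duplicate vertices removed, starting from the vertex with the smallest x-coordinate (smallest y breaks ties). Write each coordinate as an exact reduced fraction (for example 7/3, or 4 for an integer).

Clipped polygon: [(13,8) (47/3,8) (18,68/5) (18,179/11) (13,194/11)]

1. After x ≥ 13: [(13,40/11) (14,4) (19,16) (13,194/11)]
2. After x ≤ 18: [(13,40/11) (14,4) (18,68/5) (18,179/11) (13,194/11)]
3. After y ≥ 8: [(13,8) (47/3,8) (18,68/5) (18,179/11) (13,194/11)]
4. After y ≤ 18: [(13,8) (47/3,8) (18,68/5) (18,179/11) (13,194/11)]
5. Canonical ring: [(13,8) (47/3,8) (18,68/5) (18,179/11) (13,194/11)]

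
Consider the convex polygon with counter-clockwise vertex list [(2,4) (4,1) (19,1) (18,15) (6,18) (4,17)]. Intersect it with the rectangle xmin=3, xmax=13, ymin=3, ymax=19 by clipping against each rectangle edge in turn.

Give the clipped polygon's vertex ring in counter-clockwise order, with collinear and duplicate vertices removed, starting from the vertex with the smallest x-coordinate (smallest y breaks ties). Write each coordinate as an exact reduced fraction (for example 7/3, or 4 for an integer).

Clipped polygon: [(3,3) (13,3) (13,65/4) (6,18) (4,17) (3,21/2)]

1. After x ≥ 3: [(3,21/2) (3,5/2) (4,1) (19,1) (18,15) (6,18) (4,17)]
2. After x ≤ 13: [(3,21/2) (3,5/2) (4,1) (13,1) (13,65/4) (6,18) (4,17)]
3. After y ≥ 3: [(3,21/2) (3,3) (13,3) (13,65/4) (6,18) (4,17)]
4. After y ≤ 19: [(3,21/2) (3,3) (13,3) (13,65/4) (6,18) (4,17)]
5. Canonical ring: [(3,3) (13,3) (13,65/4) (6,18) (4,17) (3,21/2)]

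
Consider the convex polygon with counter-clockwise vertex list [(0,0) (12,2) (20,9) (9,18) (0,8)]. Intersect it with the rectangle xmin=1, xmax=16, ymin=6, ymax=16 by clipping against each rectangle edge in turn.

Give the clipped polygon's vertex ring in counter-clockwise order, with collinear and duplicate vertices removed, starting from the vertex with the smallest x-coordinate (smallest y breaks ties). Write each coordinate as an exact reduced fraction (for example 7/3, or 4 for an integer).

Clipped polygon: [(1,6) (16,6) (16,135/11) (103/9,16) (36/5,16) (1,82/9)]

1. After x ≥ 1: [(1,1/6) (12,2) (20,9) (9,18) (1,82/9)]
2. After x ≤ 16: [(1,1/6) (12,2) (16,11/2) (16,135/11) (9,18) (1,82/9)]
3. After y ≥ 6: [(1,6) (16,6) (16,135/11) (9,18) (1,82/9)]
4. After y ≤ 16: [(1,6) (16,6) (16,135/11) (103/9,16) (36/5,16) (1,82/9)]
5. Canonical ring: [(1,6) (16,6) (16,135/11) (103/9,16) (36/5,16) (1,82/9)]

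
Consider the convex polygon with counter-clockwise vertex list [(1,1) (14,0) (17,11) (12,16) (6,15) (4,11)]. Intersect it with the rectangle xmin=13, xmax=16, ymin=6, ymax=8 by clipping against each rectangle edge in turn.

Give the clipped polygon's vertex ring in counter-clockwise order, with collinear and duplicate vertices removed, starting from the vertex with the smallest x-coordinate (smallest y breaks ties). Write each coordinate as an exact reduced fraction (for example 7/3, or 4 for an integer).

Clipped polygon: [(13,6) (172/11,6) (16,22/3) (16,8) (13,8)]

1. After x ≥ 13: [(13,1/13) (14,0) (17,11) (13,15)]
2. After x ≤ 16: [(13,1/13) (14,0) (16,22/3) (16,12) (13,15)]
3. After y ≥ 6: [(13,6) (172/11,6) (16,22/3) (16,12) (13,15)]
4. After y ≤ 8: [(13,8) (13,6) (172/11,6) (16,22/3) (16,8)]
5. Canonical ring: [(13,6) (172/11,6) (16,22/3) (16,8) (13,8)]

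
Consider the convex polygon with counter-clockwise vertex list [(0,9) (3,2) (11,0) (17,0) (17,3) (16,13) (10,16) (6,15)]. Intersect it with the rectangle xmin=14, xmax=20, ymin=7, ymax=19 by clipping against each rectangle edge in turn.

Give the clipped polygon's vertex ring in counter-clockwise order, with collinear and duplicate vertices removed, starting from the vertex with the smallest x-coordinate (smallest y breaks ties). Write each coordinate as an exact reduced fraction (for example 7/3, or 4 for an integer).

1. After x ≥ 14: [(14,0) (17,0) (17,3) (16,13) (14,14)]
2. After x ≤ 20: [(14,0) (17,0) (17,3) (16,13) (14,14)]
3. After y ≥ 7: [(14,7) (83/5,7) (16,13) (14,14)]
4. After y ≤ 19: [(14,7) (83/5,7) (16,13) (14,14)]
5. Canonical ring: [(14,7) (83/5,7) (16,13) (14,14)]

Clipped polygon: [(14,7) (83/5,7) (16,13) (14,14)]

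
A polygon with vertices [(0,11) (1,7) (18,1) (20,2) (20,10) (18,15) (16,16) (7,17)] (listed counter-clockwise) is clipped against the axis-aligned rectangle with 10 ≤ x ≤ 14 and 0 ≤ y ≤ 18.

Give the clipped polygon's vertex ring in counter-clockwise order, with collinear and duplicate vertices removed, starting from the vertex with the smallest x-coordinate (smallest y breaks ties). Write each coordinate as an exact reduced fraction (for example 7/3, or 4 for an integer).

1. After x ≥ 10: [(10,65/17) (18,1) (20,2) (20,10) (18,15) (16,16) (10,50/3)]
2. After x ≤ 14: [(10,65/17) (14,41/17) (14,146/9) (10,50/3)]
3. After y ≥ 0: [(10,65/17) (14,41/17) (14,146/9) (10,50/3)]
4. After y ≤ 18: [(10,65/17) (14,41/17) (14,146/9) (10,50/3)]
5. Canonical ring: [(10,65/17) (14,41/17) (14,146/9) (10,50/3)]

Clipped polygon: [(10,65/17) (14,41/17) (14,146/9) (10,50/3)]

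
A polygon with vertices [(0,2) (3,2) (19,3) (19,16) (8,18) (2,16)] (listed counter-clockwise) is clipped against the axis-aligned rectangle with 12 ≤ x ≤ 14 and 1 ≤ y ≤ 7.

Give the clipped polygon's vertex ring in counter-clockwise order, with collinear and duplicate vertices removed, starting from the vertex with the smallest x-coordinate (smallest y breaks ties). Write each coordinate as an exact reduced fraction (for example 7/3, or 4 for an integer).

Clipped polygon: [(12,41/16) (14,43/16) (14,7) (12,7)]

1. After x ≥ 12: [(12,41/16) (19,3) (19,16) (12,190/11)]
2. After x ≤ 14: [(12,41/16) (14,43/16) (14,186/11) (12,190/11)]
3. After y ≥ 1: [(12,41/16) (14,43/16) (14,186/11) (12,190/11)]
4. After y ≤ 7: [(12,7) (12,41/16) (14,43/16) (14,7)]
5. Canonical ring: [(12,41/16) (14,43/16) (14,7) (12,7)]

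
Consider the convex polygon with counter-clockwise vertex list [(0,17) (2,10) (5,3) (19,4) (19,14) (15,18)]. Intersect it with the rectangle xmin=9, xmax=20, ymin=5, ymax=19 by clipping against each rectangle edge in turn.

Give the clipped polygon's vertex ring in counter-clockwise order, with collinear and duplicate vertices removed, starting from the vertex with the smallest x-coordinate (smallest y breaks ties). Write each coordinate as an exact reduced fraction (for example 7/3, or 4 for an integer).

Clipped polygon: [(9,5) (19,5) (19,14) (15,18) (9,88/5)]

1. After x ≥ 9: [(9,88/5) (9,23/7) (19,4) (19,14) (15,18)]
2. After x ≤ 20: [(9,88/5) (9,23/7) (19,4) (19,14) (15,18)]
3. After y ≥ 5: [(9,88/5) (9,5) (19,5) (19,14) (15,18)]
4. After y ≤ 19: [(9,88/5) (9,5) (19,5) (19,14) (15,18)]
5. Canonical ring: [(9,5) (19,5) (19,14) (15,18) (9,88/5)]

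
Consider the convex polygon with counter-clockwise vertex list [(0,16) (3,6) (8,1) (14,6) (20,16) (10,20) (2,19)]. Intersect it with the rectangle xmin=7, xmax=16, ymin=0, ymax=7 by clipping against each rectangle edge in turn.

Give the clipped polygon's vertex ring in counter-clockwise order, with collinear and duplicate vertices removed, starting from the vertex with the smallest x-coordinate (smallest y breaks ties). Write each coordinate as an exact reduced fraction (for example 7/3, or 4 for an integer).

Clipped polygon: [(7,2) (8,1) (14,6) (73/5,7) (7,7)]

1. After x ≥ 7: [(7,2) (8,1) (14,6) (20,16) (10,20) (7,157/8)]
2. After x ≤ 16: [(7,2) (8,1) (14,6) (16,28/3) (16,88/5) (10,20) (7,157/8)]
3. After y ≥ 0: [(7,2) (8,1) (14,6) (16,28/3) (16,88/5) (10,20) (7,157/8)]
4. After y ≤ 7: [(7,7) (7,2) (8,1) (14,6) (73/5,7)]
5. Canonical ring: [(7,2) (8,1) (14,6) (73/5,7) (7,7)]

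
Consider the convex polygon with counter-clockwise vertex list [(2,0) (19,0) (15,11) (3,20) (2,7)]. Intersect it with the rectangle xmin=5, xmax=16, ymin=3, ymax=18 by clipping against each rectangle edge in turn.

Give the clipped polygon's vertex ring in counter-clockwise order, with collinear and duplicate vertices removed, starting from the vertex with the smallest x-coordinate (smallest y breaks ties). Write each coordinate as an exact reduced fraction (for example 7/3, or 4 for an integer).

1. After x ≥ 5: [(5,0) (19,0) (15,11) (5,37/2)]
2. After x ≤ 16: [(5,0) (16,0) (16,33/4) (15,11) (5,37/2)]
3. After y ≥ 3: [(5,3) (16,3) (16,33/4) (15,11) (5,37/2)]
4. After y ≤ 18: [(5,18) (5,3) (16,3) (16,33/4) (15,11) (17/3,18)]
5. Canonical ring: [(5,3) (16,3) (16,33/4) (15,11) (17/3,18) (5,18)]

Clipped polygon: [(5,3) (16,3) (16,33/4) (15,11) (17/3,18) (5,18)]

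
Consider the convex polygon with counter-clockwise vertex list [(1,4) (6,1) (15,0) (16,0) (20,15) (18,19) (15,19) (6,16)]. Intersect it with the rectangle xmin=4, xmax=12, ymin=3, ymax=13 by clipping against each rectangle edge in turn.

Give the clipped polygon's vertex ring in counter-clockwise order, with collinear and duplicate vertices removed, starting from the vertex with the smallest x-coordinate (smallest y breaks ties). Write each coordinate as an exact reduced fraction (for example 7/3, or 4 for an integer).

Clipped polygon: [(4,3) (12,3) (12,13) (19/4,13) (4,56/5)]

1. After x ≥ 4: [(4,56/5) (4,11/5) (6,1) (15,0) (16,0) (20,15) (18,19) (15,19) (6,16)]
2. After x ≤ 12: [(4,56/5) (4,11/5) (6,1) (12,1/3) (12,18) (6,16)]
3. After y ≥ 3: [(4,56/5) (4,3) (12,3) (12,18) (6,16)]
4. After y ≤ 13: [(19/4,13) (4,56/5) (4,3) (12,3) (12,13)]
5. Canonical ring: [(4,3) (12,3) (12,13) (19/4,13) (4,56/5)]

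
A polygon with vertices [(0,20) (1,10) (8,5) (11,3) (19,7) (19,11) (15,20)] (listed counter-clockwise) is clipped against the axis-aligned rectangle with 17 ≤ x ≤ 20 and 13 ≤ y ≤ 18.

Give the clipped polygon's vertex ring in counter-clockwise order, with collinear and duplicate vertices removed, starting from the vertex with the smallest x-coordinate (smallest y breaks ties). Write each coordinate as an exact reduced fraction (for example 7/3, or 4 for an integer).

1. After x ≥ 17: [(17,6) (19,7) (19,11) (17,31/2)]
2. After x ≤ 20: [(17,6) (19,7) (19,11) (17,31/2)]
3. After y ≥ 13: [(17,13) (163/9,13) (17,31/2)]
4. After y ≤ 18: [(17,13) (163/9,13) (17,31/2)]
5. Canonical ring: [(17,13) (163/9,13) (17,31/2)]

Clipped polygon: [(17,13) (163/9,13) (17,31/2)]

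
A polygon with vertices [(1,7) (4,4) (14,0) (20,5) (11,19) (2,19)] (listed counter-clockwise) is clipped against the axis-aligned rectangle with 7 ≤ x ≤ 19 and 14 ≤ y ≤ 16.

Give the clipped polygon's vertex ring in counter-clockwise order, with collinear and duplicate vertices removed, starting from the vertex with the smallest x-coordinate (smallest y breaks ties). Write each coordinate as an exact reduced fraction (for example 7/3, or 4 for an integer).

1. After x ≥ 7: [(7,14/5) (14,0) (20,5) (11,19) (7,19)]
2. After x ≤ 19: [(7,14/5) (14,0) (19,25/6) (19,59/9) (11,19) (7,19)]
3. After y ≥ 14: [(7,14) (199/14,14) (11,19) (7,19)]
4. After y ≤ 16: [(7,16) (7,14) (199/14,14) (181/14,16)]
5. Canonical ring: [(7,14) (199/14,14) (181/14,16) (7,16)]

Clipped polygon: [(7,14) (199/14,14) (181/14,16) (7,16)]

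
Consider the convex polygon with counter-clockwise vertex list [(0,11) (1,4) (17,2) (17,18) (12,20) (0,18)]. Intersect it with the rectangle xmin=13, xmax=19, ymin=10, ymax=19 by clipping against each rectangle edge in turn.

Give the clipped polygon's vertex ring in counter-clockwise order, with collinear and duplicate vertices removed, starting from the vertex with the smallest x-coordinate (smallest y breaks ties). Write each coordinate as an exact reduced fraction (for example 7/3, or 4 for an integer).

Clipped polygon: [(13,10) (17,10) (17,18) (29/2,19) (13,19)]

1. After x ≥ 13: [(13,5/2) (17,2) (17,18) (13,98/5)]
2. After x ≤ 19: [(13,5/2) (17,2) (17,18) (13,98/5)]
3. After y ≥ 10: [(13,10) (17,10) (17,18) (13,98/5)]
4. After y ≤ 19: [(13,19) (13,10) (17,10) (17,18) (29/2,19)]
5. Canonical ring: [(13,10) (17,10) (17,18) (29/2,19) (13,19)]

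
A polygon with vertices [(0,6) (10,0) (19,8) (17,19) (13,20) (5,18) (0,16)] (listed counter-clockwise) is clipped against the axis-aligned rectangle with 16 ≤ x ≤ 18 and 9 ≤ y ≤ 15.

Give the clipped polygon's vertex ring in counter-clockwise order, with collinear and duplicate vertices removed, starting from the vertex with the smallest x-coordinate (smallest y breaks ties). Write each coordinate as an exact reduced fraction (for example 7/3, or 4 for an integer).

1. After x ≥ 16: [(16,16/3) (19,8) (17,19) (16,77/4)]
2. After x ≤ 18: [(16,16/3) (18,64/9) (18,27/2) (17,19) (16,77/4)]
3. After y ≥ 9: [(16,9) (18,9) (18,27/2) (17,19) (16,77/4)]
4. After y ≤ 15: [(16,15) (16,9) (18,9) (18,27/2) (195/11,15)]
5. Canonical ring: [(16,9) (18,9) (18,27/2) (195/11,15) (16,15)]

Clipped polygon: [(16,9) (18,9) (18,27/2) (195/11,15) (16,15)]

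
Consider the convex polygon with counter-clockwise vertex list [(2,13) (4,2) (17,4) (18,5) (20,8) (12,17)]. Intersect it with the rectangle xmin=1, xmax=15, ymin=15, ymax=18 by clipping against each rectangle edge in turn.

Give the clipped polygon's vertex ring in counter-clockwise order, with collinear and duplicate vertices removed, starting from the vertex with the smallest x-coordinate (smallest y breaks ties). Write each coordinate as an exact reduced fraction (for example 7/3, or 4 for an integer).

1. After x ≥ 1: [(2,13) (4,2) (17,4) (18,5) (20,8) (12,17)]
2. After x ≤ 15: [(2,13) (4,2) (15,48/13) (15,109/8) (12,17)]
3. After y ≥ 15: [(7,15) (124/9,15) (12,17)]
4. After y ≤ 18: [(7,15) (124/9,15) (12,17)]
5. Canonical ring: [(7,15) (124/9,15) (12,17)]

Clipped polygon: [(7,15) (124/9,15) (12,17)]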